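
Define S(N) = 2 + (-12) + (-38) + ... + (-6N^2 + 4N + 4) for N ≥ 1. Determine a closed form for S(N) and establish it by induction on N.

S(N) = -N(2N^2 + N - 5)

We claim S(N) = -N(2N^2 + N - 5) for all N ≥ 1.
For the base case N = 1: S(1) = 2, and the closed form gives 2. They agree.
Inductive step: suppose the statement holds for some j ≥ 1, so S(j) = j(-2j^2 - j + 5).
Then S(j+1) = S(j) + (-6j^2 - 8j + 2) = (j(-2j^2 - j + 5)) + (-6j^2 - 8j + 2).
Simplifying, S(j+1) = -(j + 1)(2j^2 + 5j - 2) = -(j+1)(2(j+1)^2 + (j+1) - 5),
which is the closed form with N = j+1.
This completes the induction.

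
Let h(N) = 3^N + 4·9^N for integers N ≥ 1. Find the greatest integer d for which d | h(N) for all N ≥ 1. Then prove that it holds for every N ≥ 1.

Computing the first values: h(1) = 39 and h(2) = 333; gcd(39, 333) = 3, so d ≤ 3.
We prove 3 | 3^N + 4·9^N for all N ≥ 1 by induction on N.
For the base case N = 1: h(1) = 39 = 3·(13), so 3 | h(1).
Inductive step: suppose the statement holds for some k ≥ 1, i.e. 3 | h(k). Then
h(k+1) − 9·h(k) = (3^(k+1) + 4·9^(k+1)) − 9·(3^k + 4·9^k) = (1)·3^k·(3 − 9) = (-6)·3^k. Since 3 | h(k) by the inductive hypothesis, 3 | 9·h(k); and 3 | -6 since -6 = 3·-2. Therefore 3 | h(k+1).
Hence, by induction on N, the claim holds for every N ≥ 1.
Therefore the largest such d is 3.

d = 3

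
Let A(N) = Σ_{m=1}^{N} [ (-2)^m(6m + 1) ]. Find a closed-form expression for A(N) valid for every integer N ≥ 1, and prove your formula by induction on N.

We claim A(N) = 2(-2)^N(2N + 1) - 2 for all N ≥ 1.
When N = 1: A(1) = -14, and the closed form gives -14. They agree.
For the inductive step, assume it holds for an arbitrary m ≥ 1, so A(m) = 2(-2)^m(2m + 1) - 2.
Then A(m+1) = A(m) + ((-2)^(m + 1)(6m + 7)) = (2(-2)^m(2m + 1) - 2) + ((-2)^(m + 1)(6m + 7)).
Simplifying, A(m+1) = -8(-2)^m·m - 12(-2)^m - 2 = 2(-2)^(m+1)(2(m+1) + 1) - 2,
which is the closed form with N = m+1.
This completes the induction.

A(N) = 2(-2)^N(2N + 1) - 2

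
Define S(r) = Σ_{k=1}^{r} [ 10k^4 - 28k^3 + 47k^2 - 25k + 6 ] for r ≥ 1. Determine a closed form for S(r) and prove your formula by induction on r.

S(r) = r(2r^4 - 2r^3 + 5r^2 + 4r + 1)

We claim S(r) = r(2r^4 - 2r^3 + 5r^2 + 4r + 1) for all r ≥ 1.
Base case (r = 1): S(1) = 10, and the closed form gives 10. They agree.
Suppose the result is true for r = k, so S(k) = k(2k^4 - 2k^3 + 5k^2 + 4k + 1).
Then S(k+1) = S(k) + (10k^4 + 12k^3 + 23k^2 + 25k + 10) = (k(2k^4 - 2k^3 + 5k^2 + 4k + 1)) + (10k^4 + 12k^3 + 23k^2 + 25k + 10).
Simplifying, S(k+1) = (k + 1)(2k^4 + 6k^3 + 11k^2 + 16k + 10) = (k+1)(2(k+1)^4 - 2(k+1)^3 + 5(k+1)^2 + 4(k+1) + 1),
which is the closed form with r = k+1.
By induction, the statement is established for all r ≥ 1.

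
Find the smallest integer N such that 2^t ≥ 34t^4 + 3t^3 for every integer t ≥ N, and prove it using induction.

At t = 23: 8388608 < 9551095, so the inequality fails and N ≥ 24. We prove 2^t ≥ 34t^4 + 3t^3 for all t ≥ 24.
When t = 24: 2^t = 16777216 and 34t^4 + 3t^3 = 11321856, so 16777216 ≥ 11321856.
Inductive step: suppose the statement holds for some m ≥ 24, so 2^m ≥ 34m^4 + 3m^3.
Then 2^(m + 1) = 2·(2^m) ≥ 2·(34m^4 + 3m^3).
Also, for m ≥ 24 we have 2·(34m^4 + 3m^3) ≥ 34(m+1)^4 + 3(m+1)^3, since 2·(34m^4 + 3m^3) − (34(m+1)^4 + 3(m+1)^3) = 34m^4 - 133m^3 - 213m^2 - 145m - 37, which is nonnegative for all m ≥ 24.
Combining, 2^(m + 1) ≥ 34(m+1)^4 + 3(m+1)^3.
Hence, by induction on t, the claim holds for every t ≥ 24.
Hence the smallest such N is 24.

N = 24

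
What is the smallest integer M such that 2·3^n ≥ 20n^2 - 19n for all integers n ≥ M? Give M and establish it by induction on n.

At n = 4: 162 < 244, so the inequality fails and M ≥ 5. We prove 2·3^n ≥ 20n^2 - 19n for all n ≥ 5.
Base case (n = 5): 2·3^n = 486 and 20n^2 - 19n = 405, so 486 ≥ 405.
Inductive step: assume the claim holds for n = p, so 2·3^p ≥ 20p^2 - 19p.
Then 2·3^(p + 1) = 3·(2·3^p) ≥ 3·(20p^2 - 19p).
Also, for p ≥ 5 we have 3·(20p^2 - 19p) ≥ 20(p+1)^2 - 19(p+1), since 3·(20p^2 - 19p) − (20(p+1)^2 - 19(p+1)) = 40p^2 - 78p - 1, which is nonnegative for all p ≥ 5.
Combining, 2·3^(p + 1) ≥ 20(p+1)^2 - 19(p+1).
By the principle of mathematical induction, the result holds for all n ≥ 5.
Hence the smallest such M is 5.

M = 5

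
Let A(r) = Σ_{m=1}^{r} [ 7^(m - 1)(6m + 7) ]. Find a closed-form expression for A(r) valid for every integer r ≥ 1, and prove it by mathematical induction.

A(r) = 7^r(r + 1) - 1

We claim A(r) = 7^r(r + 1) - 1 for all r ≥ 1.
When r = 1: A(1) = 13, and the closed form gives 13. They agree.
For the inductive step, assume it holds for an arbitrary m ≥ 1, so A(m) = 7^m(m + 1) - 1.
Then A(m+1) = A(m) + (7^m(6m + 13)) = (7^m(m + 1) - 1) + (7^m(6m + 13)).
Simplifying, A(m+1) = 7·7^m·m + 14·7^m - 1 = 7^(m+1)((m+1) + 1) - 1,
which is the closed form with r = m+1.
This completes the induction.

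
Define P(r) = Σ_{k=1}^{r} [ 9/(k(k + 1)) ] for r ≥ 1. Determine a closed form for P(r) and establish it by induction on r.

P(r) = 9r/(r + 1)

We claim P(r) = 9r/(r + 1) for all r ≥ 1.
Base step (r = 1): P(1) = 9/2, and the closed form gives 9/2. They agree.
Inductive step: assume the claim holds for r = k, so P(k) = 9k/(k + 1).
Then P(k+1) = P(k) + (9/((k + 1)(k + 2))) = (9k/(k + 1)) + (9/((k + 1)(k + 2))).
Simplifying, P(k+1) = 9(k + 1)/(k + 2) = 9(k+1)/((k+1) + 1),
which is the closed form with r = k+1.
By the principle of mathematical induction, the result holds for all r ≥ 1.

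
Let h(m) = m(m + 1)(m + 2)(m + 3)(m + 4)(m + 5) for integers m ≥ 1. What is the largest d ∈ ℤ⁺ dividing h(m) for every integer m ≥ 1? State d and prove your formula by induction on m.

Computing the first values: h(1) = 720 and h(2) = 5040; gcd(720, 5040) = 720, so d ≤ 720.
We prove 720 | m(m + 1)(m + 2)(m + 3)(m + 4)(m + 5) for all m ≥ 1 by induction on m.
When m = 1: h(1) = 720 = 720·(1), so 720 | h(1).
Inductive step: suppose the statement holds for some i ≥ 1, i.e. 720 | h(i). Then
h(i+1) − h(i) = (i+1)·(i+2)·(i+3)·(i+4)·(i+5)·(i+6) − i·(i+1)·(i+2)·(i+3)·(i+4)·(i+5) = (i+1)·(i+2)·(i+3)·(i+4)·(i+5)·[(i+6) − i] = 6·(i+1)·(i+2)·(i+3)·(i+4)·(i+5). The product of 5 consecutive integers is divisible by (5)! = 120, so h(i+1) − h(i) is divisible by 6·120 = 720. By the inductive hypothesis 720 | h(i), hence 720 | h(i+1).
By the principle of mathematical induction, the result holds for all m ≥ 1.
Therefore the largest such d is 720.

d = 720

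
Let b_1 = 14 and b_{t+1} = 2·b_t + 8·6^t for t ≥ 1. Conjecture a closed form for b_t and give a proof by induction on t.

b_t = 2^t + 2·6^t

Computing the first terms: b_1 = 14, b_2 = 76, b_3 = 440. This suggests b_t = 2^t + 2·6^t.
When t = 1: the formula gives 14 = 14 = b_1.
Inductive step: assume the claim holds for t = i, so b_i = 2^i + 2·6^i.
Then b_{i+1} = 2·b_i + 8·6^i = 2·(2^i + 2·6^i) + 8·6^i = 2^(i + 1) + 2·6^(i + 1),
which is the claimed formula at t = i+1.
Hence, by induction on t, the claim holds for every t ≥ 1.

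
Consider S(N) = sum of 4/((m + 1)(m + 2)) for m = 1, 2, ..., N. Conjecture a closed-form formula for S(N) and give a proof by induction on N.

S(N) = 2N/(N + 2)

We claim S(N) = 2N/(N + 2) for all N ≥ 1.
Base case (N = 1): S(1) = 2/3, and the closed form gives 2/3. They agree.
Inductive step: suppose the statement holds for some m ≥ 1, so S(m) = 2m/(m + 2).
Then S(m+1) = S(m) + (4/((m + 2)(m + 3))) = (2m/(m + 2)) + (4/((m + 2)(m + 3))).
Simplifying, S(m+1) = 2(m + 1)/(m + 3) = 2(m+1)/((m+1) + 2),
which is the closed form with N = m+1.
Hence, by induction on N, the claim holds for every N ≥ 1.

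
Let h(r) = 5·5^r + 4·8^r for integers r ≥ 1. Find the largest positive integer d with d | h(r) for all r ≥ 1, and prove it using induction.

Computing the first values: h(1) = 57 and h(2) = 381; gcd(57, 381) = 3, so d ≤ 3.
We prove 3 | 5·5^r + 4·8^r for all r ≥ 1 by induction on r.
When r = 1: h(1) = 57 = 3·(19), so 3 | h(1).
Inductive step: assume the claim holds for r = i, i.e. 3 | h(i). Then
h(i+1) − 8·h(i) = (5·5^(i+1) + 4·8^(i+1)) − 8·(5·5^i + 4·8^i) = (5)·5^i·(5 − 8) = (-15)·5^i. Since 3 | h(i) by the inductive hypothesis, 3 | 8·h(i); and 3 | -15 since -15 = 3·-5. Therefore 3 | h(i+1).
This completes the induction.
Therefore the largest such d is 3.

d = 3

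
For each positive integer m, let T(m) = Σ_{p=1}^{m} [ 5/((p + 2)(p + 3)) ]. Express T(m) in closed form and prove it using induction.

We claim T(m) = 5m/(3(m + 3)) for all m ≥ 1.
For the base case m = 1: T(1) = 5/12, and the closed form gives 5/12. They agree.
Inductive step: assume the claim holds for m = p, so T(p) = 5p/(3(p + 3)).
Then T(p+1) = T(p) + (5/((p + 3)(p + 4))) = (5p/(3(p + 3))) + (5/((p + 3)(p + 4))).
Simplifying, T(p+1) = 5(p + 1)/(3(p + 4)) = 5(p+1)/(3((p+1) + 3)),
which is the closed form with m = p+1.
This completes the induction.

T(m) = 5m/(3(m + 3))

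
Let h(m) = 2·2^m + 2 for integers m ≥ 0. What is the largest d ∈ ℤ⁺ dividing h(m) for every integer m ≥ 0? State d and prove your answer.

Computing the first values: h(0) = 4 and h(1) = 6; gcd(4, 6) = 2, so d ≤ 2.
We prove 2 | 2·2^m + 2 for all m ≥ 0 by induction on m.
For the base case m = 0: h(0) = 4 = 2·(2), so 2 | h(0).
For the inductive step, assume it holds for an arbitrary k ≥ 0, i.e. 2 | h(k). Then
h(k+1) = 2·2^(k+1) + 2 = 2·(2·2^k + 2) - 2 = 2·h(k) - 2. The first term is divisible by 2 by the inductive hypothesis, and -2 is divisible by 2. Hence 2 | h(k+1).
By the principle of mathematical induction, the result holds for all m ≥ 0.
Therefore the largest such d is 2.

d = 2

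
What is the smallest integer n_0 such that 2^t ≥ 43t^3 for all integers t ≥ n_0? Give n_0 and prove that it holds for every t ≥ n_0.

n_0 = 18

At t = 17: 131072 < 211259, so the inequality fails and n_0 ≥ 18. We prove 2^t ≥ 43t^3 for all t ≥ 18.
When t = 18: 2^t = 262144 and 43t^3 = 250776, so 262144 ≥ 250776.
Suppose the result is true for t = m, so 2^m ≥ 43m^3.
Then 2^(m + 1) = 2·(2^m) ≥ 2·(43m^3).
Also, for m ≥ 18 we have 2·(43m^3) ≥ 43(m+1)^3, since 2 ≥ (1 + 1/m)^3 for all m ≥ 18.
Combining, 2^(m + 1) ≥ 43(m+1)^3.
Hence, by induction on t, the claim holds for every t ≥ 18.
Hence the smallest such n_0 is 18.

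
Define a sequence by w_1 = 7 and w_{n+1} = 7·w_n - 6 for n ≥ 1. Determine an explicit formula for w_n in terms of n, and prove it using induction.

Computing the first terms: w_1 = 7, w_2 = 43, w_3 = 295. This suggests w_n = 6·7^(n - 1) + 1.
Base case (n = 1): the formula gives 7 = 7 = w_1.
Inductive step: suppose the statement holds for some m ≥ 1, so w_m = 6·7^(m - 1) + 1.
Then w_{m+1} = 7·w_m - 6 = 7·(6·7^(m - 1) + 1) - 6 = 6·7^m + 1 = 6·7^((m+1) - 1) + 1,
which is the claimed formula at n = m+1.
Hence, by induction on n, the claim holds for every n ≥ 1.

w_n = 6·7^(n - 1) + 1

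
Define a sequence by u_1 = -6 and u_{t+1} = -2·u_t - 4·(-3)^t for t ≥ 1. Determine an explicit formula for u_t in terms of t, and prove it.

u_t = -3(-2)^t + 4(-3)^t

Computing the first terms: u_1 = -6, u_2 = 24, u_3 = -84. This suggests u_t = -3(-2)^t + 4(-3)^t.
When t = 1: the formula gives -6 = -6 = u_1.
Suppose the result is true for t = p, so u_p = -3(-2)^p + 4(-3)^p.
Then u_{p+1} = -2·u_p - 4·(-3)^p = -2·(-3(-2)^p + 4(-3)^p) - 4·(-3)^p = -3(-2)^(p + 1) + 4(-3)^(p + 1),
which is the claimed formula at t = p+1.
By the principle of mathematical induction, the result holds for all t ≥ 1.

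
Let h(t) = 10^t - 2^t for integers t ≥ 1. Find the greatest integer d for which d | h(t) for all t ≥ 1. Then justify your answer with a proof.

d = 8

Computing the first values: h(1) = 8 and h(2) = 96; gcd(8, 96) = 8, so d ≤ 8.
We prove 8 | 10^t - 2^t for all t ≥ 1 by induction on t.
When t = 1: h(1) = 8 = 8·(1), so 8 | h(1).
Inductive step: suppose the statement holds for some i ≥ 1, i.e. 8 | h(i). Then
10^{i+1} − 2^{i+1} = 10·10^i − 2·2^i = 10·(10^i − 2^i) + (8)·2^i. The first term is divisible by 8 by the inductive hypothesis, and the second term (8)·2^i is divisible by 8 since 8 | 8. Hence 8 | h(i+1).
This completes the induction.
Therefore the largest such d is 8.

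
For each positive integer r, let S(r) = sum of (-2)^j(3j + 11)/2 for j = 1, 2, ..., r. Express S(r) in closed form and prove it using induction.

S(r) = (-2)^r(r + 4) - 4

We claim S(r) = (-2)^r(r + 4) - 4 for all r ≥ 1.
Base case (r = 1): S(1) = -14, and the closed form gives -14. They agree.
Suppose the result is true for r = j, so S(j) = (-2)^j(j + 4) - 4.
Then S(j+1) = S(j) + ((-2)^j(-3j - 14)) = ((-2)^j(j + 4) - 4) + ((-2)^j(-3j - 14)).
Simplifying, S(j+1) = -2(-2)^j·j - 10(-2)^j - 4 = (-2)^(j+1)((j+1) + 4) - 4,
which is the closed form with r = j+1.
By the principle of mathematical induction, the result holds for all r ≥ 1.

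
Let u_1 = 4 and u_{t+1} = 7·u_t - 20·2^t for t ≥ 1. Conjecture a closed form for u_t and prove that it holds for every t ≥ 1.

u_t = 2^(t + 2) - 4·7^(t - 1)

Computing the first terms: u_1 = 4, u_2 = -12, u_3 = -164. This suggests u_t = 2^(t + 2) - 4·7^(t - 1).
Base case (t = 1): the formula gives 4 = 4 = u_1.
Inductive step: assume the claim holds for t = k, so u_k = 2^(k + 2) - 4·7^(k - 1).
Then u_{k+1} = 7·u_k - 20·2^k = 7·(2^(k + 2) - 4·7^(k - 1)) - 20·2^k = 2^(k + 3) - 4·7^k = 2^((k+1) + 2) - 4·7^((k+1) - 1),
which is the claimed formula at t = k+1.
By the principle of mathematical induction, the result holds for all t ≥ 1.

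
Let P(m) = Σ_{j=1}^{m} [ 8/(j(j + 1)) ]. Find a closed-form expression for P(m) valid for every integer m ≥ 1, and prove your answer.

P(m) = 8m/(m + 1)

We claim P(m) = 8m/(m + 1) for all m ≥ 1.
Base step (m = 1): P(1) = 4, and the closed form gives 4. They agree.
Suppose the result is true for m = j, so P(j) = 8j/(j + 1).
Then P(j+1) = P(j) + (8/((j + 1)(j + 2))) = (8j/(j + 1)) + (8/((j + 1)(j + 2))).
Simplifying, P(j+1) = 8(j + 1)/(j + 2) = 8(j+1)/((j+1) + 1),
which is the closed form with m = j+1.
By induction, the statement is established for all m ≥ 1.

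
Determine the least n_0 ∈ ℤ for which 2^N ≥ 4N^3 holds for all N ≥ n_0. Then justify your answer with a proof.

n_0 = 14

At N = 13: 8192 < 8788, so the inequality fails and n_0 ≥ 14. We prove 2^N ≥ 4N^3 for all N ≥ 14.
Base step (N = 14): 2^N = 16384 and 4N^3 = 10976, so 16384 ≥ 10976.
Inductive step: suppose the statement holds for some m ≥ 14, so 2^m ≥ 4m^3.
Then 2^(m + 1) = 2·(2^m) ≥ 2·(4m^3).
Also, for m ≥ 14 we have 2·(4m^3) ≥ 4(m+1)^3, since 2 ≥ (1 + 1/m)^3 for all m ≥ 14.
Combining, 2^(m + 1) ≥ 4(m+1)^3.
This completes the induction.
Hence the smallest such n_0 is 14.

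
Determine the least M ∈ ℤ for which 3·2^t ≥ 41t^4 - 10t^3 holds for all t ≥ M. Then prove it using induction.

At t = 21: 6291456 < 7881111, so the inequality fails and M ≥ 22. We prove 3·2^t ≥ 41t^4 - 10t^3 for all t ≥ 22.
When t = 22: 3·2^t = 12582912 and 41t^4 - 10t^3 = 9498016, so 12582912 ≥ 9498016.
Inductive step: assume the claim holds for t = m, so 3·2^m ≥ 41m^4 - 10m^3.
Then 3·2^(m + 1) = 2·(3·2^m) ≥ 2·(41m^4 - 10m^3).
Also, for m ≥ 22 we have 2·(41m^4 - 10m^3) ≥ 41(m+1)^4 - 10(m+1)^3, since 2·(41m^4 - 10m^3) − (41(m+1)^4 - 10(m+1)^3) = 41m^4 - 174m^3 - 216m^2 - 134m - 31, which is nonnegative for all m ≥ 22.
Combining, 3·2^(m + 1) ≥ 41(m+1)^4 - 10(m+1)^3.
Hence, by induction on t, the claim holds for every t ≥ 22.
Hence the smallest such M is 22.

M = 22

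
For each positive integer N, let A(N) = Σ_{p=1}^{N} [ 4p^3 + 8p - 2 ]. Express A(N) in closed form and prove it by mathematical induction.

We claim A(N) = N(N^3 + 2N^2 + 5N + 2) for all N ≥ 1.
For the base case N = 1: A(1) = 10, and the closed form gives 10. They agree.
For the inductive step, assume it holds for an arbitrary p ≥ 1, so A(p) = p(p^3 + 2p^2 + 5p + 2).
Then A(p+1) = A(p) + (8p + 4(p + 1)^3 + 6) = (p(p^3 + 2p^2 + 5p + 2)) + (8p + 4(p + 1)^3 + 6).
Simplifying, A(p+1) = (p + 1)(p^3 + 5p^2 + 12p + 10) = (p+1)((p+1)^3 + 2(p+1)^2 + 5(p+1) + 2),
which is the closed form with N = p+1.
By induction, the statement is established for all N ≥ 1.

A(N) = N(N^3 + 2N^2 + 5N + 2)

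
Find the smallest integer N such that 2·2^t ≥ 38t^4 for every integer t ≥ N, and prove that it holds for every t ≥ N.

N = 23

At t = 22: 8388608 < 8901728, so the inequality fails and N ≥ 23. We prove 2·2^t ≥ 38t^4 for all t ≥ 23.
Base case (t = 23): 2·2^t = 16777216 and 38t^4 = 10633958, so 16777216 ≥ 10633958.
Inductive step: assume the claim holds for t = r, so 2·2^r ≥ 38r^4.
Then 2·2^(r + 1) = 2·(2·2^r) ≥ 2·(38r^4).
Also, for r ≥ 23 we have 2·(38r^4) ≥ 38(r+1)^4, since 2 ≥ (1 + 1/r)^4 for all r ≥ 23.
Combining, 2·2^(r + 1) ≥ 38(r+1)^4.
Hence, by induction on t, the claim holds for every t ≥ 23.
Hence the smallest such N is 23.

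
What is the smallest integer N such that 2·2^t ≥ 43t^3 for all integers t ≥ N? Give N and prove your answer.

N = 17

At t = 16: 131072 < 176128, so the inequality fails and N ≥ 17. We prove 2·2^t ≥ 43t^3 for all t ≥ 17.
For the base case t = 17: 2·2^t = 262144 and 43t^3 = 211259, so 262144 ≥ 211259.
Inductive step: assume the claim holds for t = m, so 2·2^m ≥ 43m^3.
Then 2·2^(m + 1) = 2·(2·2^m) ≥ 2·(43m^3).
Also, for m ≥ 17 we have 2·(43m^3) ≥ 43(m+1)^3, since 2 ≥ (1 + 1/m)^3 for all m ≥ 17.
Combining, 2·2^(m + 1) ≥ 43(m+1)^3.
This completes the induction.
Hence the smallest such N is 17.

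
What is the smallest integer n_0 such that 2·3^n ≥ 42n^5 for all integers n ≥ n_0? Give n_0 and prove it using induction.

n_0 = 16

At n = 15: 28697814 < 31893750, so the inequality fails and n_0 ≥ 16. We prove 2·3^n ≥ 42n^5 for all n ≥ 16.
For the base case n = 16: 2·3^n = 86093442 and 42n^5 = 44040192, so 86093442 ≥ 44040192.
For the inductive step, assume it holds for an arbitrary m ≥ 16, so 2·3^m ≥ 42m^5.
Then 2·3^(m + 1) = 3·(2·3^m) ≥ 3·(42m^5).
Also, for m ≥ 16 we have 3·(42m^5) ≥ 42(m+1)^5, since 3 ≥ (1 + 1/m)^5 for all m ≥ 16.
Combining, 2·3^(m + 1) ≥ 42(m+1)^5.
By induction, the statement is established for all n ≥ 16.
Hence the smallest such n_0 is 16.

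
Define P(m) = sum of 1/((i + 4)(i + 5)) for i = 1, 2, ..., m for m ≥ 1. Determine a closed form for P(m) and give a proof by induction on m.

P(m) = m/(5(m + 5))

We claim P(m) = m/(5(m + 5)) for all m ≥ 1.
Base step (m = 1): P(1) = 1/30, and the closed form gives 1/30. They agree.
For the inductive step, assume it holds for an arbitrary i ≥ 1, so P(i) = i/(5(i + 5)).
Then P(i+1) = P(i) + (1/((i + 5)(i + 6))) = (i/(5(i + 5))) + (1/((i + 5)(i + 6))).
Simplifying, P(i+1) = (i + 1)/(5(i + 6)) = (i+1)/(5((i+1) + 5)),
which is the closed form with m = i+1.
By the principle of mathematical induction, the result holds for all m ≥ 1.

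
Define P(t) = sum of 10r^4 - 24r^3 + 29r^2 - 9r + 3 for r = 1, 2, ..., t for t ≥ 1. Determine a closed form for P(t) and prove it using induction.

We claim P(t) = t(2t^4 - t^3 + t^2 + 4t + 3) for all t ≥ 1.
Base case (t = 1): P(1) = 9, and the closed form gives 9. They agree.
Inductive step: suppose the statement holds for some r ≥ 1, so P(r) = r(2r^4 - r^3 + r^2 + 4r + 3).
Then P(r+1) = P(r) + (10r^4 + 16r^3 + 17r^2 + 17r + 9) = (r(2r^4 - r^3 + r^2 + 4r + 3)) + (10r^4 + 16r^3 + 17r^2 + 17r + 9).
Simplifying, P(r+1) = (r + 1)(2r^4 + 7r^3 + 10r^2 + 11r + 9) = (r+1)(2(r+1)^4 - (r+1)^3 + (r+1)^2 + 4(r+1) + 3),
which is the closed form with t = r+1.
By the principle of mathematical induction, the result holds for all t ≥ 1.

P(t) = t(2t^4 - t^3 + t^2 + 4t + 3)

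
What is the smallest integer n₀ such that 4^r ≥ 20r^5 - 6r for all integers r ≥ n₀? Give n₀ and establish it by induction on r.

n₀ = 11

At r = 10: 1048576 < 1999940, so the inequality fails and n₀ ≥ 11. We prove 4^r ≥ 20r^5 - 6r for all r ≥ 11.
When r = 11: 4^r = 4194304 and 20r^5 - 6r = 3220954, so 4194304 ≥ 3220954.
Inductive step: assume the claim holds for r = p, so 4^p ≥ 20p^5 - 6p.
Then 4^(p + 1) = 4·(4^p) ≥ 4·(20p^5 - 6p).
Also, for p ≥ 11 we have 4·(20p^5 - 6p) ≥ 20(p+1)^5 - 6(p+1), since 4·(20p^5 - 6p) − (20(p+1)^5 - 6(p+1)) = 60p^5 - 100p^4 - 200p^3 - 200p^2 - 118p - 14, which is nonnegative for all p ≥ 11.
Combining, 4^(p + 1) ≥ 20(p+1)^5 - 6(p+1).
By induction, the statement is established for all r ≥ 11.
Hence the smallest such n₀ is 11.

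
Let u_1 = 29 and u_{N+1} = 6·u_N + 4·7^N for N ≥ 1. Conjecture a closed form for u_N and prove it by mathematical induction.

u_N = 6^(N - 1) + 4·7^N

Computing the first terms: u_1 = 29, u_2 = 202, u_3 = 1408. This suggests u_N = 6^(N - 1) + 4·7^N.
For the base case N = 1: the formula gives 29 = 29 = u_1.
Suppose the result is true for N = m, so u_m = 6^(m - 1) + 4·7^m.
Then u_{m+1} = 6·u_m + 4·7^m = 6·(6^(m - 1) + 4·7^m) + 4·7^m = 6^m + 4·7^(m + 1) = 6^((m+1) - 1) + 4·7^(m+1),
which is the claimed formula at N = m+1.
By the principle of mathematical induction, the result holds for all N ≥ 1.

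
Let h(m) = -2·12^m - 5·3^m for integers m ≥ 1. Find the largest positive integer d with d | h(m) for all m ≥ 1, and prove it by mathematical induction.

d = 3

Computing the first values: h(1) = -39 and h(2) = -333; gcd(-39, -333) = 3, so d ≤ 3.
We prove 3 | -2·12^m - 5·3^m for all m ≥ 1 by induction on m.
Base case (m = 1): h(1) = -39 = 3·(-13), so 3 | h(1).
Suppose the result is true for m = k, i.e. 3 | h(k). Then
h(k+1) − 12·h(k) = (-2·12^(k+1) - 5·3^(k+1)) − 12·(-2·12^k - 5·3^k) = (-5)·3^k·(3 − 12) = (45)·3^k. Since 3 | h(k) by the inductive hypothesis, 3 | 12·h(k); and 3 | 45 since 45 = 3·15. Therefore 3 | h(k+1).
By induction, the statement is established for all m ≥ 1.
Therefore the largest such d is 3.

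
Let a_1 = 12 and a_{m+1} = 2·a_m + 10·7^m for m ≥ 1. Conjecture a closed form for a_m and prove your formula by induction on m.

a_m = -2^m + 2·7^m

Computing the first terms: a_1 = 12, a_2 = 94, a_3 = 678. This suggests a_m = -2^m + 2·7^m.
Base step (m = 1): the formula gives 12 = 12 = a_1.
Suppose the result is true for m = j, so a_j = -2^j + 2·7^j.
Then a_{j+1} = 2·a_j + 10·7^j = 2·(-2^j + 2·7^j) + 10·7^j = -2^(j + 1) + 2·7^(j + 1),
which is the claimed formula at m = j+1.
By the principle of mathematical induction, the result holds for all m ≥ 1.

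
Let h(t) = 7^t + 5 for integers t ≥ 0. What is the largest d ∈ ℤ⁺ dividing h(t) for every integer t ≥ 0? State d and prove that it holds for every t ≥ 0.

Computing the first values: h(0) = 6 and h(1) = 12; gcd(6, 12) = 6, so d ≤ 6.
We prove 6 | 7^t + 5 for all t ≥ 0 by induction on t.
For the base case t = 0: h(0) = 6 = 6·(1), so 6 | h(0).
For the inductive step, assume it holds for an arbitrary k ≥ 0, i.e. 6 | h(k). Then
h(k+1) = 7^(k+1) + 5 = 7·(7^k + 5) - 30 = 7·h(k) - 30. The first term is divisible by 6 by the inductive hypothesis, and -30 is divisible by 6. Hence 6 | h(k+1).
Hence, by induction on t, the claim holds for every t ≥ 0.
Therefore the largest such d is 6.

d = 6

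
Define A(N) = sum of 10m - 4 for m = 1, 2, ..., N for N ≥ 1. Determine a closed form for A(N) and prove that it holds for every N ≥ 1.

A(N) = N(5N + 1)

We claim A(N) = N(5N + 1) for all N ≥ 1.
Base case (N = 1): A(1) = 6, and the closed form gives 6. They agree.
Inductive step: suppose the statement holds for some m ≥ 1, so A(m) = m(5m + 1).
Then A(m+1) = A(m) + (10m + 6) = (m(5m + 1)) + (10m + 6).
Simplifying, A(m+1) = (m + 1)(5m + 6) = (m+1)(5(m+1) + 1),
which is the closed form with N = m+1.
By induction, the statement is established for all N ≥ 1.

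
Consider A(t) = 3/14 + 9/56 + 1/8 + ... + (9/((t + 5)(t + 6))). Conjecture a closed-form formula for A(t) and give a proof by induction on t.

We claim A(t) = 3t/(2(t + 6)) for all t ≥ 1.
For the base case t = 1: A(1) = 3/14, and the closed form gives 3/14. They agree.
Inductive step: assume the claim holds for t = i, so A(i) = 3i/(2(i + 6)).
Then A(i+1) = A(i) + (9/((i + 6)(i + 7))) = (3i/(2(i + 6))) + (9/((i + 6)(i + 7))).
Simplifying, A(i+1) = 3(i + 1)/(2(i + 7)) = 3(i+1)/(2((i+1) + 6)),
which is the closed form with t = i+1.
This completes the induction.

A(t) = 3t/(2(t + 6))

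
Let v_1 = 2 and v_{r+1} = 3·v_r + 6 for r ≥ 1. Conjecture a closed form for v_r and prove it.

Computing the first terms: v_1 = 2, v_2 = 12, v_3 = 42. This suggests v_r = 5·3^(r - 1) - 3.
Base case (r = 1): the formula gives 2 = 2 = v_1.
Suppose the result is true for r = m, so v_m = 5·3^(m - 1) - 3.
Then v_{m+1} = 3·v_m + 6 = 3·(5·3^(m - 1) - 3) + 6 = 5·3^m - 3 = 5·3^((m+1) - 1) - 3,
which is the claimed formula at r = m+1.
By the principle of mathematical induction, the result holds for all r ≥ 1.

v_r = 5·3^(r - 1) - 3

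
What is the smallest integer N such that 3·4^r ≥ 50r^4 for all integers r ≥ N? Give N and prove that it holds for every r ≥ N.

N = 9

At r = 8: 196608 < 204800, so the inequality fails and N ≥ 9. We prove 3·4^r ≥ 50r^4 for all r ≥ 9.
Base step (r = 9): 3·4^r = 786432 and 50r^4 = 328050, so 786432 ≥ 328050.
Inductive step: suppose the statement holds for some j ≥ 9, so 3·4^j ≥ 50j^4.
Then 3·4^(j + 1) = 4·(3·4^j) ≥ 4·(50j^4).
Also, for j ≥ 9 we have 4·(50j^4) ≥ 50(j+1)^4, since 4 ≥ (1 + 1/j)^4 for all j ≥ 9.
Combining, 3·4^(j + 1) ≥ 50(j+1)^4.
This completes the induction.
Hence the smallest such N is 9.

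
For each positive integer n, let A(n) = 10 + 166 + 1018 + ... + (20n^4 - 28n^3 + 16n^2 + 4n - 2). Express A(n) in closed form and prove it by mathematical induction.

We claim A(n) = n(4n^4 + 3n^3 - 2n^2 + 3n + 2) for all n ≥ 1.
For the base case n = 1: A(1) = 10, and the closed form gives 10. They agree.
Inductive step: assume the claim holds for n = i, so A(i) = i(4i^4 + 3i^3 - 2i^2 + 3i + 2).
Then A(i+1) = A(i) + (20i^4 + 52i^3 + 52i^2 + 32i + 10) = (i(4i^4 + 3i^3 - 2i^2 + 3i + 2)) + (20i^4 + 52i^3 + 52i^2 + 32i + 10).
Simplifying, A(i+1) = (i + 1)(4i^4 + 19i^3 + 31i^2 + 24i + 10) = (i+1)(4(i+1)^4 + 3(i+1)^3 - 2(i+1)^2 + 3(i+1) + 2),
which is the closed form with n = i+1.
By induction, the statement is established for all n ≥ 1.

A(n) = n(4n^4 + 3n^3 - 2n^2 + 3n + 2)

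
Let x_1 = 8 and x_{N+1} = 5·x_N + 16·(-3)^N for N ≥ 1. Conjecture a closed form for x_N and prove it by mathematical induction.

Computing the first terms: x_1 = 8, x_2 = -8, x_3 = 104. This suggests x_N = -2(-3)^N + 2·5^(N - 1).
Base step (N = 1): the formula gives 8 = 8 = x_1.
Suppose the result is true for N = p, so x_p = -2(-3)^p + 2·5^(p - 1).
Then x_{p+1} = 5·x_p + 16·(-3)^p = 5·(-2(-3)^p + 2·5^(p - 1)) + 16·(-3)^p = -2(-3)^(p + 1) + 2·5^p = -2(-3)^(p+1) + 2·5^((p+1) - 1),
which is the claimed formula at N = p+1.
By the principle of mathematical induction, the result holds for all N ≥ 1.

x_N = -2(-3)^N + 2·5^(N - 1)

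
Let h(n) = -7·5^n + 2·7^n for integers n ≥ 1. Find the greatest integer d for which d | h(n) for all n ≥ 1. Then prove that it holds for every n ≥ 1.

Computing the first values: h(1) = -21 and h(2) = -77; gcd(-21, -77) = 7, so d ≤ 7.
We prove 7 | -7·5^n + 2·7^n for all n ≥ 1 by induction on n.
Base case (n = 1): h(1) = -21 = 7·(-3), so 7 | h(1).
Suppose the result is true for n = p, i.e. 7 | h(p). Then
h(p+1) − 7·h(p) = (-7·5^(p+1) + 2·7^(p+1)) − 7·(-7·5^p + 2·7^p) = (-7)·5^p·(5 − 7) = (14)·5^p. Since 7 | h(p) by the inductive hypothesis, 7 | 7·h(p); and 7 | 14 since 14 = 7·2. Therefore 7 | h(p+1).
Hence, by induction on n, the claim holds for every n ≥ 1.
Therefore the largest such d is 7.

d = 7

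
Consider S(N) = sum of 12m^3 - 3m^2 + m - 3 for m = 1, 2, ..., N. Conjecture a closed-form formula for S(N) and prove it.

We claim S(N) = N(3N^3 + 5N^2 + 2N - 3) for all N ≥ 1.
Base step (N = 1): S(1) = 7, and the closed form gives 7. They agree.
For the inductive step, assume it holds for an arbitrary m ≥ 1, so S(m) = m(3m^3 + 5m^2 + 2m - 3).
Then S(m+1) = S(m) + (12m^3 + 33m^2 + 31m + 7) = (m(3m^3 + 5m^2 + 2m - 3)) + (12m^3 + 33m^2 + 31m + 7).
Simplifying, S(m+1) = (m + 1)(3m^3 + 14m^2 + 21m + 7) = (m+1)(3(m+1)^3 + 5(m+1)^2 + 2(m+1) - 3),
which is the closed form with N = m+1.
By induction, the statement is established for all N ≥ 1.

S(N) = N(3N^3 + 5N^2 + 2N - 3)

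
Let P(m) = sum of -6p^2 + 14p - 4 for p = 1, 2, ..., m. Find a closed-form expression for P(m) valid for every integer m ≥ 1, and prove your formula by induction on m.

We claim P(m) = -2m(m^2 - 2m - 1) for all m ≥ 1.
Base case (m = 1): P(1) = 4, and the closed form gives 4. They agree.
Suppose the result is true for m = p, so P(p) = 2p(-p^2 + 2p + 1).
Then P(p+1) = P(p) + (-6p^2 + 2p + 4) = (2p(-p^2 + 2p + 1)) + (-6p^2 + 2p + 4).
Simplifying, P(p+1) = -2(p + 1)(p^2 - 2) = -2(p+1)((p+1)^2 - 2(p+1) - 1),
which is the closed form with m = p+1.
By the principle of mathematical induction, the result holds for all m ≥ 1.

P(m) = -2m(m^2 - 2m - 1)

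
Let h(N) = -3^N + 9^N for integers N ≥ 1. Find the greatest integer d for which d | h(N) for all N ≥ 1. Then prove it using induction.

d = 6

Computing the first values: h(1) = 6 and h(2) = 72; gcd(6, 72) = 6, so d ≤ 6.
We prove 6 | -3^N + 9^N for all N ≥ 1 by induction on N.
Base step (N = 1): h(1) = 6 = 6·(1), so 6 | h(1).
Inductive step: assume the claim holds for N = j, i.e. 6 | h(j). Then
9^{j+1} − 3^{j+1} = 9·9^j − 3·3^j = 9·(9^j − 3^j) + (6)·3^j. The first term is divisible by 6 by the inductive hypothesis, and the second term (6)·3^j is divisible by 6 since 6 | 6. Hence 6 | h(j+1).
By induction, the statement is established for all N ≥ 1.
Therefore the largest such d is 6.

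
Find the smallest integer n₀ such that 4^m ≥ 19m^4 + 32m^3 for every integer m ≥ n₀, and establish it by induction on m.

At m = 8: 65536 < 94208, so the inequality fails and n₀ ≥ 9. We prove 4^m ≥ 19m^4 + 32m^3 for all m ≥ 9.
When m = 9: 4^m = 262144 and 19m^4 + 32m^3 = 147987, so 262144 ≥ 147987.
Suppose the result is true for m = p, so 4^p ≥ 19p^4 + 32p^3.
Then 4^(p + 1) = 4·(4^p) ≥ 4·(19p^4 + 32p^3).
Also, for p ≥ 9 we have 4·(19p^4 + 32p^3) ≥ 19(p+1)^4 + 32(p+1)^3, since 4·(19p^4 + 32p^3) − (19(p+1)^4 + 32(p+1)^3) = 57p^4 + 20p^3 - 210p^2 - 172p - 51, which is nonnegative for all p ≥ 9.
Combining, 4^(p + 1) ≥ 19(p+1)^4 + 32(p+1)^3.
This completes the induction.
Hence the smallest such n₀ is 9.

n₀ = 9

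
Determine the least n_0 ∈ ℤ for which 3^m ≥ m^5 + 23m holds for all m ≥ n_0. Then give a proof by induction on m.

At m = 10: 59049 < 100230, so the inequality fails and n_0 ≥ 11. We prove 3^m ≥ m^5 + 23m for all m ≥ 11.
When m = 11: 3^m = 177147 and m^5 + 23m = 161304, so 177147 ≥ 161304.
Inductive step: suppose the statement holds for some j ≥ 11, so 3^j ≥ j^5 + 23j.
Then 3^(j + 1) = 3·(3^j) ≥ 3·(j^5 + 23j).
Also, for j ≥ 11 we have 3·(j^5 + 23j) ≥ (j+1)^5 + 23(j+1), since 3·(j^5 + 23j) − ((j+1)^5 + 23(j+1)) = 2j^5 - 5j^4 - 10j^3 - 10j^2 + 41j - 24, which is nonnegative for all j ≥ 11.
Combining, 3^(j + 1) ≥ (j+1)^5 + 23(j+1).
By the principle of mathematical induction, the result holds for all m ≥ 11.
Hence the smallest such n_0 is 11.

n_0 = 11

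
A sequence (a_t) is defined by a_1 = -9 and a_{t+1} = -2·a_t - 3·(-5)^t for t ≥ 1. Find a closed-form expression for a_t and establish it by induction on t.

Computing the first terms: a_1 = -9, a_2 = 33, a_3 = -141. This suggests a_t = -(-2)^(t + 1) + (-5)^t.
When t = 1: the formula gives -9 = -9 = a_1.
Suppose the result is true for t = k, so a_k = -(-2)^(k + 1) + (-5)^k.
Then a_{k+1} = -2·a_k - 3·(-5)^k = -2·(-(-2)^(k + 1) + (-5)^k) - 3·(-5)^k = -(-2)^(k + 2) + (-5)^(k + 1) = -(-2)^((k+1) + 1) + (-5)^(k+1),
which is the claimed formula at t = k+1.
By the principle of mathematical induction, the result holds for all t ≥ 1.

a_t = -(-2)^(t + 1) + (-5)^t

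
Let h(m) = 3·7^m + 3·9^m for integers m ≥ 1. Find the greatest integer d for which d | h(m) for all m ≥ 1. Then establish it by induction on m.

d = 6

Computing the first values: h(1) = 48 and h(2) = 390; gcd(48, 390) = 6, so d ≤ 6.
We prove 6 | 3·7^m + 3·9^m for all m ≥ 1 by induction on m.
When m = 1: h(1) = 48 = 6·(8), so 6 | h(1).
Suppose the result is true for m = p, i.e. 6 | h(p). Then
h(p+1) − 9·h(p) = (3·7^(p+1) + 3·9^(p+1)) − 9·(3·7^p + 3·9^p) = (3)·7^p·(7 − 9) = (-6)·7^p. Since 6 | h(p) by the inductive hypothesis, 6 | 9·h(p); and 6 | -6 since -6 = 6·-1. Therefore 6 | h(p+1).
By induction, the statement is established for all m ≥ 1.
Therefore the largest such d is 6.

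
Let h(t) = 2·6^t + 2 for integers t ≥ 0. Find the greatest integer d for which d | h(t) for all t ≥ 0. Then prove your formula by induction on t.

Computing the first values: h(0) = 4 and h(1) = 14; gcd(4, 14) = 2, so d ≤ 2.
We prove 2 | 2·6^t + 2 for all t ≥ 0 by induction on t.
Base step (t = 0): h(0) = 4 = 2·(2), so 2 | h(0).
Suppose the result is true for t = k, i.e. 2 | h(k). Then
h(k+1) = 2·6^(k+1) + 2 = 6·(2·6^k + 2) - 10 = 6·h(k) - 10. The first term is divisible by 2 by the inductive hypothesis, and -10 is divisible by 2. Hence 2 | h(k+1).
This completes the induction.
Therefore the largest such d is 2.

d = 2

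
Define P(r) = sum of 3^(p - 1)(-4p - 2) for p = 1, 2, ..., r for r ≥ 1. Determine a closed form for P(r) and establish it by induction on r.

P(r) = -2·3^r·r

We claim P(r) = -2·3^r·r for all r ≥ 1.
For the base case r = 1: P(1) = -6, and the closed form gives -6. They agree.
Inductive step: assume the claim holds for r = p, so P(p) = -2·3^p·p.
Then P(p+1) = P(p) + (3^p(-4p - 6)) = (-2·3^p·p) + (3^p(-4p - 6)).
Simplifying, P(p+1) = 6·3^p(-p - 1) = -2·3^(p+1)·(p+1),
which is the closed form with r = p+1.
By induction, the statement is established for all r ≥ 1.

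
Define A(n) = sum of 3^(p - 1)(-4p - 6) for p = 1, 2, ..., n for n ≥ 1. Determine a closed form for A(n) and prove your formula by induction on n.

We claim A(n) = -2·3^n(n + 1) + 2 for all n ≥ 1.
When n = 1: A(1) = -10, and the closed form gives -10. They agree.
Inductive step: assume the claim holds for n = p, so A(p) = -2·3^p(p + 1) + 2.
Then A(p+1) = A(p) + (3^p(-4p - 10)) = (-2·3^p(p + 1) + 2) + (3^p(-4p - 10)).
Simplifying, A(p+1) = -6·3^p·p - 12·3^p + 2 = -2·3^(p+1)((p+1) + 1) + 2,
which is the closed form with n = p+1.
Hence, by induction on n, the claim holds for every n ≥ 1.

A(n) = -2·3^n(n + 1) + 2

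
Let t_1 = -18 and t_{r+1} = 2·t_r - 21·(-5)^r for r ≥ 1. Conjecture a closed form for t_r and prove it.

t_r = 3(-5)^r - 3·2^(r - 1)

Computing the first terms: t_1 = -18, t_2 = 69, t_3 = -387. This suggests t_r = 3(-5)^r - 3·2^(r - 1).
For the base case r = 1: the formula gives -18 = -18 = t_1.
Inductive step: suppose the statement holds for some m ≥ 1, so t_m = 3(-5)^m - 3·2^(m - 1).
Then t_{m+1} = 2·t_m - 21·(-5)^m = 2·(3(-5)^m - 3·2^(m - 1)) - 21·(-5)^m = 3(-5)^(m + 1) - 3·2^m = 3(-5)^(m+1) - 3·2^((m+1) - 1),
which is the claimed formula at r = m+1.
By induction, the statement is established for all r ≥ 1.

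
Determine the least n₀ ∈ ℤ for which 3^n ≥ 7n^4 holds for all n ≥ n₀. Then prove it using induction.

At n = 10: 59049 < 70000, so the inequality fails and n₀ ≥ 11. We prove 3^n ≥ 7n^4 for all n ≥ 11.
When n = 11: 3^n = 177147 and 7n^4 = 102487, so 177147 ≥ 102487.
Inductive step: assume the claim holds for n = m, so 3^m ≥ 7m^4.
Then 3^(m + 1) = 3·(3^m) ≥ 3·(7m^4).
Also, for m ≥ 11 we have 3·(7m^4) ≥ 7(m+1)^4, since 3 ≥ (1 + 1/m)^4 for all m ≥ 11.
Combining, 3^(m + 1) ≥ 7(m+1)^4.
By induction, the statement is established for all n ≥ 11.
Hence the smallest such n₀ is 11.

n₀ = 11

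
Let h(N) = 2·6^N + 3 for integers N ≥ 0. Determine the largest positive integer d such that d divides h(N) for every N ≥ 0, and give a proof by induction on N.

Computing the first values: h(0) = 5 and h(1) = 15; gcd(5, 15) = 5, so d ≤ 5.
We prove 5 | 2·6^N + 3 for all N ≥ 0 by induction on N.
Base step (N = 0): h(0) = 5 = 5·(1), so 5 | h(0).
Inductive step: suppose the statement holds for some r ≥ 0, i.e. 5 | h(r). Then
h(r+1) = 2·6^(r+1) + 3 = 6·(2·6^r + 3) - 15 = 6·h(r) - 15. The first term is divisible by 5 by the inductive hypothesis, and -15 is divisible by 5. Hence 5 | h(r+1).
Hence, by induction on N, the claim holds for every N ≥ 0.
Therefore the largest such d is 5.

d = 5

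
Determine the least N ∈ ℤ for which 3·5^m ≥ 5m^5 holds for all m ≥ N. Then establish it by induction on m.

N = 6

At m = 5: 9375 < 15625, so the inequality fails and N ≥ 6. We prove 3·5^m ≥ 5m^5 for all m ≥ 6.
Base case (m = 6): 3·5^m = 46875 and 5m^5 = 38880, so 46875 ≥ 38880.
For the inductive step, assume it holds for an arbitrary k ≥ 6, so 3·5^k ≥ 5k^5.
Then 3·5^(k + 1) = 5·(3·5^k) ≥ 5·(5k^5).
Also, for k ≥ 6 we have 5·(5k^5) ≥ 5(k+1)^5, since 5 ≥ (1 + 1/k)^5 for all k ≥ 6.
Combining, 3·5^(k + 1) ≥ 5(k+1)^5.
By induction, the statement is established for all m ≥ 6.
Hence the smallest such N is 6.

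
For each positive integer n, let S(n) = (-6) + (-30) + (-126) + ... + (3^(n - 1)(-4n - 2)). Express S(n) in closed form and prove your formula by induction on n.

We claim S(n) = -2·3^n·n for all n ≥ 1.
Base step (n = 1): S(1) = -6, and the closed form gives -6. They agree.
Inductive step: suppose the statement holds for some j ≥ 1, so S(j) = -2·3^j·j.
Then S(j+1) = S(j) + (3^j(-4j - 6)) = (-2·3^j·j) + (3^j(-4j - 6)).
Simplifying, S(j+1) = 6·3^j(-j - 1) = -2·3^(j+1)·(j+1),
which is the closed form with n = j+1.
By the principle of mathematical induction, the result holds for all n ≥ 1.

S(n) = -2·3^n·n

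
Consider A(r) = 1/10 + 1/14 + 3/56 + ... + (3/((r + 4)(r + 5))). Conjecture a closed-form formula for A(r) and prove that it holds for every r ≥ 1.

We claim A(r) = 3r/(5(r + 5)) for all r ≥ 1.
Base step (r = 1): A(1) = 1/10, and the closed form gives 1/10. They agree.
Suppose the result is true for r = j, so A(j) = 3j/(5(j + 5)).
Then A(j+1) = A(j) + (3/((j + 5)(j + 6))) = (3j/(5(j + 5))) + (3/((j + 5)(j + 6))).
Simplifying, A(j+1) = 3(j + 1)/(5(j + 6)) = 3(j+1)/(5((j+1) + 5)),
which is the closed form with r = j+1.
Hence, by induction on r, the claim holds for every r ≥ 1.

A(r) = 3r/(5(r + 5))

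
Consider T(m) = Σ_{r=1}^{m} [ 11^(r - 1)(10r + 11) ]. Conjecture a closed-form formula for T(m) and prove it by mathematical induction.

T(m) = 11^m(m + 1) - 1

We claim T(m) = 11^m(m + 1) - 1 for all m ≥ 1.
When m = 1: T(1) = 21, and the closed form gives 21. They agree.
Inductive step: assume the claim holds for m = r, so T(r) = 11^r(r + 1) - 1.
Then T(r+1) = T(r) + (11^r(10r + 21)) = (11^r(r + 1) - 1) + (11^r(10r + 21)).
Simplifying, T(r+1) = 11·11^r·r + 22·11^r - 1 = 11^(r+1)((r+1) + 1) - 1,
which is the closed form with m = r+1.
By induction, the statement is established for all m ≥ 1.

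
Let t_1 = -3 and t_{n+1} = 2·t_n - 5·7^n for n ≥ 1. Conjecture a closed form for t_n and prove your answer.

t_n = 2^(n + 1) - 7^n

Computing the first terms: t_1 = -3, t_2 = -41, t_3 = -327. This suggests t_n = 2^(n + 1) - 7^n.
Base step (n = 1): the formula gives -3 = -3 = t_1.
Suppose the result is true for n = k, so t_k = 2^(k + 1) - 7^k.
Then t_{k+1} = 2·t_k - 5·7^k = 2·(2^(k + 1) - 7^k) - 5·7^k = 2^(k + 2) - 7^(k + 1) = 2^((k+1) + 1) - 7^(k+1),
which is the claimed formula at n = k+1.
By the principle of mathematical induction, the result holds for all n ≥ 1.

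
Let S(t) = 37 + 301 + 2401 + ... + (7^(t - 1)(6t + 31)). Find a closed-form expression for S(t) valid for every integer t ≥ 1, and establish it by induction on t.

S(t) = 7^t(t + 5) - 5

We claim S(t) = 7^t(t + 5) - 5 for all t ≥ 1.
Base case (t = 1): S(1) = 37, and the closed form gives 37. They agree.
Inductive step: suppose the statement holds for some j ≥ 1, so S(j) = 7^j(j + 5) - 5.
Then S(j+1) = S(j) + (7^j(6j + 37)) = (7^j(j + 5) - 5) + (7^j(6j + 37)).
Simplifying, S(j+1) = 7·7^j·j + 42·7^j - 5 = 7^(j+1)((j+1) + 5) - 5,
which is the closed form with t = j+1.
This completes the induction.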